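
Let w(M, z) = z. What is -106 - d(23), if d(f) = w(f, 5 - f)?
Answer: -88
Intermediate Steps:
d(f) = 5 - f
-106 - d(23) = -106 - (5 - 1*23) = -106 - (5 - 23) = -106 - 1*(-18) = -106 + 18 = -88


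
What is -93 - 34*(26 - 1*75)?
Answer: 1573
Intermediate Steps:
-93 - 34*(26 - 1*75) = -93 - 34*(26 - 75) = -93 - 34*(-49) = -93 + 1666 = 1573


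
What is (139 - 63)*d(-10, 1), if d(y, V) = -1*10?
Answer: -760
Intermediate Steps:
d(y, V) = -10
(139 - 63)*d(-10, 1) = (139 - 63)*(-10) = 76*(-10) = -760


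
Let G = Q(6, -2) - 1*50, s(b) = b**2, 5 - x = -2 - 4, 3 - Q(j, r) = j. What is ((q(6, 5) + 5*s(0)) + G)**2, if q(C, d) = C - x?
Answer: 3364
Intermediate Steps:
Q(j, r) = 3 - j
x = 11 (x = 5 - (-2 - 4) = 5 - 1*(-6) = 5 + 6 = 11)
q(C, d) = -11 + C (q(C, d) = C - 1*11 = C - 11 = -11 + C)
G = -53 (G = (3 - 1*6) - 1*50 = (3 - 6) - 50 = -3 - 50 = -53)
((q(6, 5) + 5*s(0)) + G)**2 = (((-11 + 6) + 5*0**2) - 53)**2 = ((-5 + 5*0) - 53)**2 = ((-5 + 0) - 53)**2 = (-5 - 53)**2 = (-58)**2 = 3364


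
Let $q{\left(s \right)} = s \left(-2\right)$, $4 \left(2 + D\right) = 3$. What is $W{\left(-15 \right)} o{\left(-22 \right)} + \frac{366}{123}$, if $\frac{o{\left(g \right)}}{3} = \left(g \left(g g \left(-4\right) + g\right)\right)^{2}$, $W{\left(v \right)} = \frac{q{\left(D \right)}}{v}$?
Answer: $- \frac{38038606286}{41} \approx -9.2777 \cdot 10^{8}$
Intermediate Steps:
$D = - \frac{5}{4}$ ($D = -2 + \frac{1}{4} \cdot 3 = -2 + \frac{3}{4} = - \frac{5}{4} \approx -1.25$)
$q{\left(s \right)} = - 2 s$
$W{\left(v \right)} = \frac{5}{2 v}$ ($W{\left(v \right)} = \frac{\left(-2\right) \left(- \frac{5}{4}\right)}{v} = \frac{5}{2 v}$)
$o{\left(g \right)} = 3 g^{2} \left(g - 4 g^{2}\right)^{2}$ ($o{\left(g \right)} = 3 \left(g \left(g g \left(-4\right) + g\right)\right)^{2} = 3 \left(g \left(g^{2} \left(-4\right) + g\right)\right)^{2} = 3 \left(g \left(- 4 g^{2} + g\right)\right)^{2} = 3 \left(g \left(g - 4 g^{2}\right)\right)^{2} = 3 g^{2} \left(g - 4 g^{2}\right)^{2}$)
$W{\left(-15 \right)} o{\left(-22 \right)} + \frac{366}{123} = \frac{5}{2 \left(-15\right)} 3 \left(-22\right)^{4} \left(-1 + 4 \left(-22\right)\right)^{2} + \frac{366}{123} = \frac{5}{2} \left(- \frac{1}{15}\right) 3 \cdot 234256 \left(-1 - 88\right)^{2} + 366 \cdot \frac{1}{123} = - \frac{3 \cdot 234256 \left(-89\right)^{2}}{6} + \frac{122}{41} = - \frac{3 \cdot 234256 \cdot 7921}{6} + \frac{122}{41} = \left(- \frac{1}{6}\right) 5566625328 + \frac{122}{41} = -927770888 + \frac{122}{41} = - \frac{38038606286}{41}$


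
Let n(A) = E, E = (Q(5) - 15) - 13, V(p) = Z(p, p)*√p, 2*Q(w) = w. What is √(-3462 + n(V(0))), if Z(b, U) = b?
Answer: 15*I*√62/2 ≈ 59.055*I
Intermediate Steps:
Q(w) = w/2
V(p) = p^(3/2) (V(p) = p*√p = p^(3/2))
E = -51/2 (E = ((½)*5 - 15) - 13 = (5/2 - 15) - 13 = -25/2 - 13 = -51/2 ≈ -25.500)
n(A) = -51/2
√(-3462 + n(V(0))) = √(-3462 - 51/2) = √(-6975/2) = 15*I*√62/2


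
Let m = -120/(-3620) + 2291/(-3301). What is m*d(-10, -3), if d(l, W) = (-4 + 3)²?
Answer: -394865/597481 ≈ -0.66088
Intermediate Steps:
d(l, W) = 1 (d(l, W) = (-1)² = 1)
m = -394865/597481 (m = -120*(-1/3620) + 2291*(-1/3301) = 6/181 - 2291/3301 = -394865/597481 ≈ -0.66088)
m*d(-10, -3) = -394865/597481*1 = -394865/597481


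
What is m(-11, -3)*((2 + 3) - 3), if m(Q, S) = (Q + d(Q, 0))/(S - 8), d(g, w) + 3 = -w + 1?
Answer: 26/11 ≈ 2.3636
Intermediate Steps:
d(g, w) = -2 - w (d(g, w) = -3 + (-w + 1) = -3 + (1 - w) = -2 - w)
m(Q, S) = (-2 + Q)/(-8 + S) (m(Q, S) = (Q + (-2 - 1*0))/(S - 8) = (Q + (-2 + 0))/(-8 + S) = (Q - 2)/(-8 + S) = (-2 + Q)/(-8 + S))
m(-11, -3)*((2 + 3) - 3) = ((-2 - 11)/(-8 - 3))*((2 + 3) - 3) = (-13/(-11))*(5 - 3) = -1/11*(-13)*2 = (13/11)*2 = 26/11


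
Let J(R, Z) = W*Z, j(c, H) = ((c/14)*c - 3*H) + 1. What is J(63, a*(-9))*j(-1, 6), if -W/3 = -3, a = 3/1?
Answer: 57591/14 ≈ 4113.6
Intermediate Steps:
a = 3 (a = 3*1 = 3)
W = 9 (W = -3*(-3) = 9)
j(c, H) = 1 - 3*H + c²/14 (j(c, H) = ((c*(1/14))*c - 3*H) + 1 = ((c/14)*c - 3*H) + 1 = (c²/14 - 3*H) + 1 = (-3*H + c²/14) + 1 = 1 - 3*H + c²/14)
J(R, Z) = 9*Z
J(63, a*(-9))*j(-1, 6) = (9*(3*(-9)))*(1 - 3*6 + (1/14)*(-1)²) = (9*(-27))*(1 - 18 + (1/14)*1) = -243*(1 - 18 + 1/14) = -243*(-237/14) = 57591/14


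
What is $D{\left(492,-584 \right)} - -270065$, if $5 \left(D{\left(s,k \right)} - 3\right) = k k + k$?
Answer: $\frac{1690812}{5} \approx 3.3816 \cdot 10^{5}$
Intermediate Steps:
$D{\left(s,k \right)} = 3 + \frac{k}{5} + \frac{k^{2}}{5}$ ($D{\left(s,k \right)} = 3 + \frac{k k + k}{5} = 3 + \frac{k^{2} + k}{5} = 3 + \frac{k + k^{2}}{5} = 3 + \left(\frac{k}{5} + \frac{k^{2}}{5}\right) = 3 + \frac{k}{5} + \frac{k^{2}}{5}$)
$D{\left(492,-584 \right)} - -270065 = \left(3 + \frac{1}{5} \left(-584\right) + \frac{\left(-584\right)^{2}}{5}\right) - -270065 = \left(3 - \frac{584}{5} + \frac{1}{5} \cdot 341056\right) + 270065 = \left(3 - \frac{584}{5} + \frac{341056}{5}\right) + 270065 = \frac{340487}{5} + 270065 = \frac{1690812}{5}$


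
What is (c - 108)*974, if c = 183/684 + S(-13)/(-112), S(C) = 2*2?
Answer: -41881513/399 ≈ -1.0497e+5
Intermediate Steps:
S(C) = 4
c = 185/798 (c = 183/684 + 4/(-112) = 183*(1/684) + 4*(-1/112) = 61/228 - 1/28 = 185/798 ≈ 0.23183)
(c - 108)*974 = (185/798 - 108)*974 = -85999/798*974 = -41881513/399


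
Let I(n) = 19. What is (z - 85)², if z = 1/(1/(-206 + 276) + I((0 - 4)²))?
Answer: 12783694225/1771561 ≈ 7216.1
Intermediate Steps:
z = 70/1331 (z = 1/(1/(-206 + 276) + 19) = 1/(1/70 + 19) = 1/(1331/70) = 70/1331 ≈ 0.052592)
(z - 85)² = (70/1331 - 85)² = (-113065/1331)² = 12783694225/1771561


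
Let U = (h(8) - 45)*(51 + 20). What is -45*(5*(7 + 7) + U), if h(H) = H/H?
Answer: 137430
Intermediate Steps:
h(H) = 1
U = -3124 (U = (1 - 45)*(51 + 20) = -44*71 = -3124)
-45*(5*(7 + 7) + U) = -45*(5*(7 + 7) - 3124) = -45*(5*14 - 3124) = -45*(70 - 3124) = -45*(-3054) = 137430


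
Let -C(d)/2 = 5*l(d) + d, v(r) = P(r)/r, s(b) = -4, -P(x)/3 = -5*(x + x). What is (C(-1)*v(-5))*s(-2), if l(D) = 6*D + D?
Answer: -8640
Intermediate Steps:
P(x) = 30*x (P(x) = -(-15)*(x + x) = -(-15)*2*x = -(-30)*x = 30*x)
l(D) = 7*D
v(r) = 30 (v(r) = (30*r)/r = 30)
C(d) = -72*d (C(d) = -2*(5*(7*d) + d) = -2*(35*d + d) = -72*d)
(C(-1)*v(-5))*s(-2) = (-72*(-1)*30)*(-4) = (72*30)*(-4) = 2160*(-4) = -8640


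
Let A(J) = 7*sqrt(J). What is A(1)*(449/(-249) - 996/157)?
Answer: -2229479/39093 ≈ -57.030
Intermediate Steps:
A(1)*(449/(-249) - 996/157) = (7*sqrt(1))*(449/(-249) - 996/157) = (7*1)*(449*(-1/249) - 996*1/157) = 7*(-449/249 - 996/157) = 7*(-318497/39093) = -2229479/39093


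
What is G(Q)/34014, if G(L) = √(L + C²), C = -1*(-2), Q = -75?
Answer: I*√71/34014 ≈ 0.00024773*I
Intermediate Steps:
C = 2
G(L) = √(4 + L) (G(L) = √(L + 2²) = √(L + 4) = √(4 + L))
G(Q)/34014 = √(4 - 75)/34014 = √(-71)*(1/34014) = (I*√71)*(1/34014) = I*√71/34014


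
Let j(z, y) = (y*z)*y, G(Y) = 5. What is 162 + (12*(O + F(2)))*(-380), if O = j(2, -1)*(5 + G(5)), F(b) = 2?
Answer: -100158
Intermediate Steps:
j(z, y) = z*y²
O = 20 (O = (2*(-1)²)*(5 + 5) = (2*1)*10 = 2*10 = 20)
162 + (12*(O + F(2)))*(-380) = 162 + (12*(20 + 2))*(-380) = 162 + (12*22)*(-380) = 162 + 264*(-380) = 162 - 100320 = -100158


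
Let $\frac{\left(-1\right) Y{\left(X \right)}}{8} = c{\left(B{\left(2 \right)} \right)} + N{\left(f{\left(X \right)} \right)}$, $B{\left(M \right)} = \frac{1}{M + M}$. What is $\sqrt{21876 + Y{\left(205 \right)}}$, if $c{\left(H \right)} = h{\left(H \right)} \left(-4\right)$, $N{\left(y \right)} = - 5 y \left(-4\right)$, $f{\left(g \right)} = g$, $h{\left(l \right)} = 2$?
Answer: $2 i \sqrt{2715} \approx 104.21 i$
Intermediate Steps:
$N{\left(y \right)} = 20 y$
$B{\left(M \right)} = \frac{1}{2 M}$
$c{\left(H \right)} = -8$ ($c{\left(H \right)} = 2 \left(-4\right) = -8$)
$Y{\left(X \right)} = 64 - 160 X$ ($Y{\left(X \right)} = - 8 \left(-8 + 20 X\right) = 64 - 160 X$)
$\sqrt{21876 + Y{\left(205 \right)}} = \sqrt{21876 + \left(64 - 32800\right)} = \sqrt{21876 - 32736} = \sqrt{-10860} = 2 i \sqrt{2715}$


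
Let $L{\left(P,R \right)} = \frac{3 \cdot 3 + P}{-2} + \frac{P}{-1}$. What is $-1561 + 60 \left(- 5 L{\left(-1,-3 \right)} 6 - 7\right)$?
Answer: $3419$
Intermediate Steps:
$L{\left(P,R \right)} = - \frac{9}{2} - \frac{3 P}{2}$ ($L{\left(P,R \right)} = \left(9 + P\right) \left(- \frac{1}{2}\right) + P \left(-1\right) = \left(- \frac{9}{2} - \frac{P}{2}\right) - P = - \frac{9}{2} - \frac{3 P}{2}$)
$-1561 + 60 \left(- 5 L{\left(-1,-3 \right)} 6 - 7\right) = -1561 + 60 \left(- 5 \left(- \frac{9}{2} - - \frac{3}{2}\right) 6 - 7\right) = -1561 + 60 \left(- 5 \left(- \frac{9}{2} + \frac{3}{2}\right) 6 - 7\right) = -1561 + 60 \left(\left(-5\right) \left(-3\right) 6 - 7\right) = -1561 + 60 \left(15 \cdot 6 - 7\right) = -1561 + 60 \left(90 - 7\right) = -1561 + 60 \cdot 83 = -1561 + 4980 = 3419$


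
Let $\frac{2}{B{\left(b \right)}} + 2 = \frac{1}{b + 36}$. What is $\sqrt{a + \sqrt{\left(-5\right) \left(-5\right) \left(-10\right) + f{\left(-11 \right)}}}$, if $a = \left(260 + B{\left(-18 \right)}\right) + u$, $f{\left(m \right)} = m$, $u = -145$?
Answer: $\frac{\sqrt{139615 + 3675 i \sqrt{29}}}{35} \approx 10.702 + 0.75476 i$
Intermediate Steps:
$B{\left(b \right)} = \frac{2}{-2 + \frac{1}{36 + b}}$ ($B{\left(b \right)} = \frac{2}{-2 + \frac{1}{b + 36}} = \frac{2}{-2 + \frac{1}{36 + b}}$)
$a = \frac{3989}{35}$ ($a = \left(260 + \frac{2 \left(-36 - -18\right)}{71 + 2 \left(-18\right)}\right) - 145 = \left(260 + \frac{2 \left(-36 + 18\right)}{71 - 36}\right) - 145 = \left(260 + 2 \cdot \frac{1}{35} \left(-18\right)\right) - 145 = \left(260 - \frac{36}{35}\right) - 145 = \frac{9064}{35} - 145 = \frac{3989}{35} \approx 113.97$)
$\sqrt{a + \sqrt{\left(-5\right) \left(-5\right) \left(-10\right) + f{\left(-11 \right)}}} = \sqrt{\frac{3989}{35} + \sqrt{\left(-5\right) \left(-5\right) \left(-10\right) - 11}} = \sqrt{\frac{3989}{35} + \sqrt{25 \left(-10\right) - 11}} = \sqrt{\frac{3989}{35} + \sqrt{-250 - 11}} = \sqrt{\frac{3989}{35} + \sqrt{-261}} = \sqrt{\frac{3989}{35} + 3 i \sqrt{29}}$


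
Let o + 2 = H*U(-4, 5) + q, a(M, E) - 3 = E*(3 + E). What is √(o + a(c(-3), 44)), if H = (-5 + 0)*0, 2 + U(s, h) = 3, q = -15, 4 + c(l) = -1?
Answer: √2054 ≈ 45.321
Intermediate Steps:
c(l) = -5 (c(l) = -4 - 1 = -5)
a(M, E) = 3 + E*(3 + E)
U(s, h) = 1 (U(s, h) = -2 + 3 = 1)
H = 0 (H = -5*0 = 0)
o = -17 (o = -2 + (0*1 - 15) = -2 + (0 - 15) = -2 - 15 = -17)
√(o + a(c(-3), 44)) = √(-17 + (3 + 44² + 3*44)) = √(-17 + (3 + 1936 + 132)) = √(-17 + 2071) = √2054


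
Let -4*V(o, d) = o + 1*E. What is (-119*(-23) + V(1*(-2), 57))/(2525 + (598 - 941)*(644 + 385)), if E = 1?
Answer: -10949/1401688 ≈ -0.0078113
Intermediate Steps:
V(o, d) = -¼ - o/4 (V(o, d) = -(o + 1*1)/4 = -(o + 1)/4 = -(1 + o)/4 = -¼ - o/4)
(-119*(-23) + V(1*(-2), 57))/(2525 + (598 - 941)*(644 + 385)) = (-119*(-23) + (-¼ - (-2)/4))/(2525 + (598 - 941)*(644 + 385)) = (2737 + (-¼ - ¼*(-2)))/(2525 - 343*1029) = (2737 + (-¼ + ½))/(2525 - 352947) = (2737 + ¼)/(-350422) = (10949/4)*(-1/350422) = -10949/1401688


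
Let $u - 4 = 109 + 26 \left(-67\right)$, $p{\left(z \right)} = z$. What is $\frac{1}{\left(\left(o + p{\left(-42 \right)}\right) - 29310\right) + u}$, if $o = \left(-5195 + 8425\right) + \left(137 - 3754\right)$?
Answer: $- \frac{1}{31368} \approx -3.188 \cdot 10^{-5}$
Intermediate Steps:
$u = -1629$ ($u = 4 + \left(109 + 26 \left(-67\right)\right) = 4 + \left(109 - 1742\right) = 4 - 1633 = -1629$)
$o = -387$ ($o = 3230 + \left(137 - 3754\right) = 3230 - 3617 = -387$)
$\frac{1}{\left(\left(o + p{\left(-42 \right)}\right) - 29310\right) + u} = \frac{1}{\left(\left(-387 - 42\right) - 29310\right) - 1629} = \frac{1}{\left(-429 - 29310\right) - 1629} = \frac{1}{-29739 - 1629} = \frac{1}{-31368} = - \frac{1}{31368}$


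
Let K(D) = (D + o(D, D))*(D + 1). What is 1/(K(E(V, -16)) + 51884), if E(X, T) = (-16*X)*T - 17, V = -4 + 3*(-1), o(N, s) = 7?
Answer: 1/3309900 ≈ 3.0212e-7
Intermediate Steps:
V = -7 (V = -4 - 3 = -7)
E(X, T) = -17 - 16*T*X (E(X, T) = -16*T*X - 17 = -17 - 16*T*X)
K(D) = (1 + D)*(7 + D) (K(D) = (D + 7)*(D + 1) = (7 + D)*(1 + D) = (1 + D)*(7 + D))
1/(K(E(V, -16)) + 51884) = 1/((7 + (-17 - 16*(-16)*(-7))² + 8*(-17 - 16*(-16)*(-7))) + 51884) = 1/((7 + (-17 - 1792)² + 8*(-17 - 1792)) + 51884) = 1/((7 + (-1809)² + 8*(-1809)) + 51884) = 1/((7 + 3272481 - 14472) + 51884) = 1/(3258016 + 51884) = 1/3309900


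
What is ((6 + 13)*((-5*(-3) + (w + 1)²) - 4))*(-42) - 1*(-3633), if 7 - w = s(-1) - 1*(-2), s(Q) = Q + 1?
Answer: -33873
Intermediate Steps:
s(Q) = 1 + Q
w = 5 (w = 7 - ((1 - 1) - 1*(-2)) = 7 - (0 + 2) = 7 - 1*2 = 7 - 2 = 5)
((6 + 13)*((-5*(-3) + (w + 1)²) - 4))*(-42) - 1*(-3633) = ((6 + 13)*((-5*(-3) + (5 + 1)²) - 4))*(-42) - 1*(-3633) = (19*((15 + 6²) - 4))*(-42) + 3633 = (19*((15 + 36) - 4))*(-42) + 3633 = (19*(51 - 4))*(-42) + 3633 = (19*47)*(-42) + 3633 = 893*(-42) + 3633 = -37506 + 3633 = -33873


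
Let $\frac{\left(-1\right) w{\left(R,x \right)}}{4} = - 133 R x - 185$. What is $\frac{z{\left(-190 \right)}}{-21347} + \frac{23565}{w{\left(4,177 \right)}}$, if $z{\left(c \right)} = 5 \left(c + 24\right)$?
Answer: $\frac{816280735}{8056272412} \approx 0.10132$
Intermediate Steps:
$z{\left(c \right)} = 120 + 5 c$ ($z{\left(c \right)} = 5 \left(24 + c\right) = 120 + 5 c$)
$w{\left(R,x \right)} = 740 + 532 R x$ ($w{\left(R,x \right)} = - 4 \left(- 133 R x - 185\right) = - 4 \left(-185 - 133 R x\right) = 740 + 532 R x$)
$\frac{z{\left(-190 \right)}}{-21347} + \frac{23565}{w{\left(4,177 \right)}} = \frac{120 + 5 \left(-190\right)}{-21347} + \frac{23565}{740 + 532 \cdot 4 \cdot 177} = \left(120 - 950\right) \left(- \frac{1}{21347}\right) + \frac{23565}{740 + 376656} = \left(-830\right) \left(- \frac{1}{21347}\right) + \frac{23565}{377396} = \frac{830}{21347} + 23565 \cdot \frac{1}{377396} = \frac{830}{21347} + \frac{23565}{377396} = \frac{816280735}{8056272412}$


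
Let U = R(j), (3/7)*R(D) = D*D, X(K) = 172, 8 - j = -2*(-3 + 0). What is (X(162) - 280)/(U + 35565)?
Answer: -324/106723 ≈ -0.0030359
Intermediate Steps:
j = 2 (j = 8 - (-2)*(-3 + 0) = 8 - (-2)*(-3) = 8 - 1*6 = 8 - 6 = 2)
R(D) = 7*D**2/3 (R(D) = 7*(D*D)/3 = 7*D**2/3)
U = 28/3 (U = (7/3)*2**2 = (7/3)*4 = 28/3 ≈ 9.3333)
(X(162) - 280)/(U + 35565) = (172 - 280)/(28/3 + 35565) = -108/106723/3 = -108*3/106723 = -324/106723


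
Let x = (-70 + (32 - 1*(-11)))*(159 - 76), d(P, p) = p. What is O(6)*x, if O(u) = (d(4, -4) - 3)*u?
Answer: 94122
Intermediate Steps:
x = -2241 (x = (-70 + (32 + 11))*83 = (-70 + 43)*83 = -27*83 = -2241)
O(u) = -7*u (O(u) = (-4 - 3)*u = -7*u)
O(6)*x = -7*6*(-2241) = -42*(-2241) = 94122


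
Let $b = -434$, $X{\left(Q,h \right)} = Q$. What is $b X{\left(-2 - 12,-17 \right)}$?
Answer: $6076$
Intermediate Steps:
$b X{\left(-2 - 12,-17 \right)} = - 434 \left(-2 - 12\right) = \left(-434\right) \left(-14\right) = 6076$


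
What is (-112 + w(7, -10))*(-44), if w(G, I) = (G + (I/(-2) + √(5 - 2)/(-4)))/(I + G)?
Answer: 5104 - 11*√3/3 ≈ 5097.6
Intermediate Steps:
w(G, I) = (G - I/2 - √3/4)/(G + I) (w(G, I) = (G + (I*(-½) + √3*(-¼)))/(G + I) = (G + (-I/2 - √3/4))/(G + I) = (G - I/2 - √3/4)/(G + I))
(-112 + w(7, -10))*(-44) = (-112 + (7 - ½*(-10) - √3/4)/(7 - 10))*(-44) = (-112 + (7 + 5 - √3/4)/(-3))*(-44) = (-112 - (12 - √3/4)/3)*(-44) = (-112 + (-4 + √3/12))*(-44) = (-116 + √3/12)*(-44) = 5104 - 11*√3/3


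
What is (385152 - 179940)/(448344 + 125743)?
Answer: 205212/574087 ≈ 0.35746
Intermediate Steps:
(385152 - 179940)/(448344 + 125743) = 205212/574087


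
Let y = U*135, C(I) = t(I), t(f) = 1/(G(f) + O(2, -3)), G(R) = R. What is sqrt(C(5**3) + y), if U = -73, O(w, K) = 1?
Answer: I*sqrt(17384206)/42 ≈ 99.272*I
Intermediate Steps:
t(f) = 1/(1 + f) (t(f) = 1/(f + 1) = 1/(1 + f))
C(I) = 1/(1 + I)
y = -9855 (y = -73*135 = -9855)
sqrt(C(5**3) + y) = sqrt(1/(1 + 5**3) - 9855) = sqrt(1/(1 + 125) - 9855) = sqrt(1/126 - 9855) = sqrt(-1241729/126) = I*sqrt(17384206)/42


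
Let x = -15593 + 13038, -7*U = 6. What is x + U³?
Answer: -876581/343 ≈ -2555.6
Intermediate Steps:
U = -6/7 (U = -⅐*6 = -6/7 ≈ -0.85714)
x = -2555
x + U³ = -2555 + (-6/7)³ = -2555 - 216/343 = -876581/343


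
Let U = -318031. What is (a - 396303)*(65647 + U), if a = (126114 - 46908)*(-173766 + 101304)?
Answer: 1448639103146400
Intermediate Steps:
a = -5739425172 (a = 79206*(-72462) = -5739425172)
(a - 396303)*(65647 + U) = (-5739425172 - 396303)*(65647 - 318031) = -5739821475*(-252384) = 1448639103146400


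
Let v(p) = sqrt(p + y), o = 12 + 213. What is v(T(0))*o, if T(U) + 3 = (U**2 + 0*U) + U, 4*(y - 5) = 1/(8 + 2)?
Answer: 405*sqrt(10)/4 ≈ 320.18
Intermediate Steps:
y = 201/40 (y = 5 + 1/(4*(8 + 2)) = 5 + (1/4)/10 = 5 + (1/4)*(1/10) = 5 + 1/40 = 201/40 ≈ 5.0250)
T(U) = -3 + U + U**2 (T(U) = -3 + ((U**2 + 0*U) + U) = -3 + ((U**2 + 0) + U) = -3 + (U**2 + U) = -3 + (U + U**2) = -3 + U + U**2)
o = 225
v(p) = sqrt(201/40 + p) (v(p) = sqrt(p + 201/40) = sqrt(201/40 + p))
v(T(0))*o = (sqrt(2010 + 400*(-3 + 0 + 0**2))/20)*225 = (sqrt(2010 + 400*(-3 + 0 + 0))/20)*225 = (sqrt(2010 + 400*(-3))/20)*225 = (sqrt(2010 - 1200)/20)*225 = (sqrt(810)/20)*225 = ((9*sqrt(10))/20)*225 = (9*sqrt(10)/20)*225 = 405*sqrt(10)/4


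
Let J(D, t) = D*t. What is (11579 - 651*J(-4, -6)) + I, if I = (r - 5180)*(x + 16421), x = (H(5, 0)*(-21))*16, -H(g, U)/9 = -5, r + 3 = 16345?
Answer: 14517717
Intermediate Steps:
r = 16342 (r = -3 + 16345 = 16342)
H(g, U) = 45 (H(g, U) = -9*(-5) = 45)
x = -15120 (x = (45*(-21))*16 = -945*16 = -15120)
I = 14521762 (I = (16342 - 5180)*(-15120 + 16421) = 11162*1301 = 14521762)
(11579 - 651*J(-4, -6)) + I = (11579 - (-2604)*(-6)) + 14521762 = (11579 - 651*24) + 14521762 = (11579 - 15624) + 14521762 = -4045 + 14521762 = 14517717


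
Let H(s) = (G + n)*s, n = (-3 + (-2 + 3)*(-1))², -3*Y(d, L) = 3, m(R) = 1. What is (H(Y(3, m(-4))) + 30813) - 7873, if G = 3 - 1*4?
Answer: 22925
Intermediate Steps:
G = -1 (G = 3 - 4 = -1)
Y(d, L) = -1 (Y(d, L) = -⅓*3 = -1)
n = 16 (n = (-3 + 1*(-1))² = (-3 - 1)² = (-4)² = 16)
H(s) = 15*s (H(s) = (-1 + 16)*s = 15*s)
(H(Y(3, m(-4))) + 30813) - 7873 = (15*(-1) + 30813) - 7873 = (-15 + 30813) - 7873 = 30798 - 7873 = 22925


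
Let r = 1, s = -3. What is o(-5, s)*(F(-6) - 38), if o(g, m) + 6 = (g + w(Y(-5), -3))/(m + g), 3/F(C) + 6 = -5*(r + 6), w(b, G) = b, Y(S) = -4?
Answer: 60879/328 ≈ 185.61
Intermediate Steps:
F(C) = -3/41 (F(C) = 3/(-6 - 5*(1 + 6)) = 3/(-6 - 5*7) = 3/(-6 - 35) = 3/(-41) = 3*(-1/41) = -3/41)
o(g, m) = -6 + (-4 + g)/(g + m) (o(g, m) = -6 + (g - 4)/(m + g) = -6 + (-4 + g)/(g + m))
o(-5, s)*(F(-6) - 38) = ((-4 - 6*(-3) - 5*(-5))/(-5 - 3))*(-3/41 - 38) = ((-4 + 18 + 25)/(-8))*(-1561/41) = -⅛*39*(-1561/41) = -39/8*(-1561/41) = 60879/328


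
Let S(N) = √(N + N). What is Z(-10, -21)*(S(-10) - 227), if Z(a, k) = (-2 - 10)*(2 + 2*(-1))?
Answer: 0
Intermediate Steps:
S(N) = √2*√N (S(N) = √(2*N) = √2*√N)
Z(a, k) = 0 (Z(a, k) = -12*(2 - 2) = -12*0 = 0)
Z(-10, -21)*(S(-10) - 227) = 0*(√2*√(-10) - 227) = 0*(√2*(I*√10) - 227) = 0*(2*I*√5 - 227) = 0*(-227 + 2*I*√5) = 0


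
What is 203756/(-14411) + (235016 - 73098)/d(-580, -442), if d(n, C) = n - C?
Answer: -1180759313/994359 ≈ -1187.5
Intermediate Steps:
203756/(-14411) + (235016 - 73098)/d(-580, -442) = 203756/(-14411) + (235016 - 73098)/(-580 - 1*(-442)) = 203756*(-1/14411) + 161918/(-580 + 442) = -203756/14411 + 161918/(-138) = -203756/14411 + 161918*(-1/138) = -203756/14411 - 80959/69 = -1180759313/994359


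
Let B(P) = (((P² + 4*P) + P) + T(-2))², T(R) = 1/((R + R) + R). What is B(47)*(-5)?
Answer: -1075017845/36 ≈ -2.9862e+7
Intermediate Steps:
T(R) = 1/(3*R) (T(R) = 1/(2*R + R) = 1/(3*R))
B(P) = (-⅙ + P² + 5*P)² (B(P) = (((P² + 4*P) + P) + (⅓)/(-2))² = ((P² + 5*P) + (⅓)*(-½))² = ((P² + 5*P) - ⅙)² = (-⅙ + P² + 5*P)²)
B(47)*(-5) = ((-1 + 6*47² + 30*47)²/36)*(-5) = ((-1 + 6*2209 + 1410)²/36)*(-5) = ((-1 + 13254 + 1410)²/36)*(-5) = ((1/36)*14663²)*(-5) = ((1/36)*215003569)*(-5) = (215003569/36)*(-5) = -1075017845/36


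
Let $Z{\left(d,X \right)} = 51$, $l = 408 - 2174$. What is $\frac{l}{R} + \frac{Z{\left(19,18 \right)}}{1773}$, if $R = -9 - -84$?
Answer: $- \frac{347477}{14775} \approx -23.518$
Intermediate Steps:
$l = -1766$ ($l = 408 - 2174 = -1766$)
$R = 75$ ($R = -9 + 84 = 75$)
$\frac{l}{R} + \frac{Z{\left(19,18 \right)}}{1773} = - \frac{1766}{75} + \frac{51}{1773} = \left(-1766\right) \frac{1}{75} + 51 \cdot \frac{1}{1773} = - \frac{1766}{75} + \frac{17}{591} = - \frac{347477}{14775}$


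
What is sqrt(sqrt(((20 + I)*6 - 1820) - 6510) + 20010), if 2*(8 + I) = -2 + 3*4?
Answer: sqrt(20010 + 22*I*sqrt(17)) ≈ 141.46 + 0.3206*I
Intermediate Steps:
I = -3 (I = -8 + (-2 + 3*4)/2 = -8 + (-2 + 12)/2 = -8 + (1/2)*10 = -8 + 5 = -3)
sqrt(sqrt(((20 + I)*6 - 1820) - 6510) + 20010) = sqrt(sqrt(((20 - 3)*6 - 1820) - 6510) + 20010) = sqrt(sqrt((17*6 - 1820) - 6510) + 20010) = sqrt(sqrt((102 - 1820) - 6510) + 20010) = sqrt(sqrt(-1718 - 6510) + 20010) = sqrt(sqrt(-8228) + 20010) = sqrt(22*I*sqrt(17) + 20010) = sqrt(20010 + 22*I*sqrt(17))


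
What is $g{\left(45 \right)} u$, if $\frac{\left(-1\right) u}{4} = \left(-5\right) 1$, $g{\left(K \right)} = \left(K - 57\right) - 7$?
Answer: $-380$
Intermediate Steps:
$g{\left(K \right)} = -64 + K$ ($g{\left(K \right)} = \left(-57 + K\right) - 7 = -64 + K$)
$u = 20$ ($u = - 4 \left(\left(-5\right) 1\right) = \left(-4\right) \left(-5\right) = 20$)
$g{\left(45 \right)} u = \left(-64 + 45\right) 20 = \left(-19\right) 20 = -380$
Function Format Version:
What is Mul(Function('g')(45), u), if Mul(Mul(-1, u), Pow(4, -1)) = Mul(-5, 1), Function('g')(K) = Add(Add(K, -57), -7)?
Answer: -380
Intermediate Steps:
Function('g')(K) = Add(-64, K) (Function('g')(K) = Add(Add(-57, K), -7) = Add(-64, K))
u = 20 (u = Mul(-4, Mul(-5, 1)) = Mul(-4, -5) = 20)
Mul(Function('g')(45), u) = Mul(Add(-64, 45), 20) = Mul(-19, 20) = -380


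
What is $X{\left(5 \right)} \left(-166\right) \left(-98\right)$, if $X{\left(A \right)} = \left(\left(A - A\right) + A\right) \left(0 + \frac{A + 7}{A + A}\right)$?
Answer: $97608$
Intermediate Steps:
$X{\left(A \right)} = \frac{7}{2} + \frac{A}{2}$ ($X{\left(A \right)} = \left(0 + A\right) \left(0 + \frac{7 + A}{2 A}\right) = A \left(0 + \left(7 + A\right) \frac{1}{2 A}\right) = A \left(0 + \frac{7 + A}{2 A}\right) = A \frac{7 + A}{2 A} = \frac{7}{2} + \frac{A}{2}$)
$X{\left(5 \right)} \left(-166\right) \left(-98\right) = \left(\frac{7}{2} + \frac{1}{2} \cdot 5\right) \left(-166\right) \left(-98\right) = \left(\frac{7}{2} + \frac{5}{2}\right) \left(-166\right) \left(-98\right) = 6 \left(-166\right) \left(-98\right) = \left(-996\right) \left(-98\right) = 97608$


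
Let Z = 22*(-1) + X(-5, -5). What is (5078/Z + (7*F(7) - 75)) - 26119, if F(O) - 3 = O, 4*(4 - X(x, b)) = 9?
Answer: -2136356/81 ≈ -26375.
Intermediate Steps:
X(x, b) = 7/4 (X(x, b) = 4 - 1/4*9 = 4 - 9/4 = 7/4)
F(O) = 3 + O
Z = -81/4 (Z = 22*(-1) + 7/4 = -22 + 7/4 = -81/4 ≈ -20.250)
(5078/Z + (7*F(7) - 75)) - 26119 = (5078/(-81/4) + (7*(3 + 7) - 75)) - 26119 = (5078*(-4/81) + (7*10 - 75)) - 26119 = (-20312/81 + (70 - 75)) - 26119 = (-20312/81 - 5) - 26119 = -20717/81 - 26119 = -2136356/81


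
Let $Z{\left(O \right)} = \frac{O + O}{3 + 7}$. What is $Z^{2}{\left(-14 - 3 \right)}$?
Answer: $\frac{289}{25} \approx 11.56$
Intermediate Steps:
$Z{\left(O \right)} = \frac{O}{5}$ ($Z{\left(O \right)} = \frac{2 O}{10} = 2 O \frac{1}{10} = \frac{O}{5}$)
$Z^{2}{\left(-14 - 3 \right)} = \left(\frac{-14 - 3}{5}\right)^{2} = \left(\frac{1}{5} \left(-17\right)\right)^{2} = \left(- \frac{17}{5}\right)^{2} = \frac{289}{25}$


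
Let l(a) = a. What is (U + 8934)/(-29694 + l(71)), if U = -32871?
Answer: 23937/29623 ≈ 0.80805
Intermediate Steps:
(U + 8934)/(-29694 + l(71)) = (-32871 + 8934)/(-29694 + 71) = -23937/(-29623) = -23937*(-1/29623) = 23937/29623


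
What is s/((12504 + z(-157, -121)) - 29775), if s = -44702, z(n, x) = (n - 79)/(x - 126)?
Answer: 11041394/4265701 ≈ 2.5884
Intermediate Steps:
z(n, x) = (-79 + n)/(-126 + x)
s/((12504 + z(-157, -121)) - 29775) = -44702/((12504 + (-79 - 157)/(-126 - 121)) - 29775) = -44702/((12504 - 236/(-247)) - 29775) = -44702/((12504 - 1/247*(-236)) - 29775) = -44702/((12504 + 236/247) - 29775) = -44702/(3088724/247 - 29775) = -44702/(-4265701/247) = -44702*(-247/4265701) = 11041394/4265701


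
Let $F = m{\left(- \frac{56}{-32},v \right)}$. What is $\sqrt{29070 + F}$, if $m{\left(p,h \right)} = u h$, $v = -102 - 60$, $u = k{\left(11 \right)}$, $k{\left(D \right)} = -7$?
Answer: $6 \sqrt{839} \approx 173.79$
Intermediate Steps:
$u = -7$
$v = -162$
$m{\left(p,h \right)} = - 7 h$
$F = 1134$ ($F = \left(-7\right) \left(-162\right) = 1134$)
$\sqrt{29070 + F} = \sqrt{29070 + 1134} = \sqrt{30204} = 6 \sqrt{839}$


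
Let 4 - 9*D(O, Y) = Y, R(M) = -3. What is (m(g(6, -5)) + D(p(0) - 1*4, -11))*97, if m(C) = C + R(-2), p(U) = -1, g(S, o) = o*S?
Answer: -9118/3 ≈ -3039.3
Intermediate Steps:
g(S, o) = S*o
D(O, Y) = 4/9 - Y/9
m(C) = -3 + C (m(C) = C - 3 = -3 + C)
(m(g(6, -5)) + D(p(0) - 1*4, -11))*97 = ((-3 + 6*(-5)) + (4/9 - ⅑*(-11)))*97 = ((-3 - 30) + (4/9 + 11/9))*97 = (-33 + 5/3)*97 = -94/3*97 = -9118/3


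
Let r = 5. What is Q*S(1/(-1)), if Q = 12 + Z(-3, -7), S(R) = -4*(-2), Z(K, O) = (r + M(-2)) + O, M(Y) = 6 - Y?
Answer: 144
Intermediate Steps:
Z(K, O) = 13 + O (Z(K, O) = (5 + (6 - 1*(-2))) + O = (5 + (6 + 2)) + O = (5 + 8) + O = 13 + O)
S(R) = 8
Q = 18 (Q = 12 + (13 - 7) = 12 + 6 = 18)
Q*S(1/(-1)) = 18*8 = 144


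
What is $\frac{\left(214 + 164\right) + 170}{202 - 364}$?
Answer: $- \frac{274}{81} \approx -3.3827$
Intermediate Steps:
$\frac{\left(214 + 164\right) + 170}{202 - 364} = \frac{378 + 170}{-162} = 548 \left(- \frac{1}{162}\right) = - \frac{274}{81}$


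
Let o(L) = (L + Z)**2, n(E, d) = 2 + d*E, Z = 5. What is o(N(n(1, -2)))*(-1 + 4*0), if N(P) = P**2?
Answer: -25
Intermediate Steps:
n(E, d) = 2 + E*d
o(L) = (5 + L)**2 (o(L) = (L + 5)**2 = (5 + L)**2)
o(N(n(1, -2)))*(-1 + 4*0) = (5 + (2 + 1*(-2))**2)**2*(-1 + 4*0) = (5 + (2 - 2)**2)**2*(-1 + 0) = (5 + 0**2)**2*(-1) = (5 + 0)**2*(-1) = 5**2*(-1) = 25*(-1) = -25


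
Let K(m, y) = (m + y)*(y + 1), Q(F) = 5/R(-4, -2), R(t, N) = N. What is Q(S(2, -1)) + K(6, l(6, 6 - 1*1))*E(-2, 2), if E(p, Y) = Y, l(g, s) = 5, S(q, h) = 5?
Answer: 259/2 ≈ 129.50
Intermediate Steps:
Q(F) = -5/2 (Q(F) = 5/(-2) = 5*(-½) = -5/2)
K(m, y) = (1 + y)*(m + y) (K(m, y) = (m + y)*(1 + y) = (1 + y)*(m + y))
Q(S(2, -1)) + K(6, l(6, 6 - 1*1))*E(-2, 2) = -5/2 + (6 + 5 + 5² + 6*5)*2 = -5/2 + (6 + 5 + 25 + 30)*2 = -5/2 + 66*2 = -5/2 + 132 = 259/2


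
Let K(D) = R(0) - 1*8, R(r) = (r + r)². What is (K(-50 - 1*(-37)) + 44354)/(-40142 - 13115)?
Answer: -2334/2803 ≈ -0.83268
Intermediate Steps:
R(r) = 4*r² (R(r) = (2*r)² = 4*r²)
K(D) = -8 (K(D) = 4*0² - 1*8 = 4*0 - 8 = 0 - 8 = -8)
(K(-50 - 1*(-37)) + 44354)/(-40142 - 13115) = (-8 + 44354)/(-40142 - 13115) = 44346/(-53257) = 44346*(-1/53257) = -2334/2803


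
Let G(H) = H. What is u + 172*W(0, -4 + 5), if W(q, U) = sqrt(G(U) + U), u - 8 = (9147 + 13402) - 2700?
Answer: 19857 + 172*sqrt(2) ≈ 20100.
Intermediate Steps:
u = 19857 (u = 8 + ((9147 + 13402) - 2700) = 8 + (22549 - 2700) = 8 + 19849 = 19857)
W(q, U) = sqrt(2)*sqrt(U) (W(q, U) = sqrt(U + U) = sqrt(2*U) = sqrt(2)*sqrt(U))
u + 172*W(0, -4 + 5) = 19857 + 172*(sqrt(2)*sqrt(-4 + 5)) = 19857 + 172*(sqrt(2)*sqrt(1)) = 19857 + 172*(sqrt(2)*1) = 19857 + 172*sqrt(2)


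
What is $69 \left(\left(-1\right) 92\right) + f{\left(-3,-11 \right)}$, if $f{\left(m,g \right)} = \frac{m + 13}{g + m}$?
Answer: $- \frac{44441}{7} \approx -6348.7$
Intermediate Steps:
$f{\left(m,g \right)} = \frac{13 + m}{g + m}$
$69 \left(\left(-1\right) 92\right) + f{\left(-3,-11 \right)} = 69 \left(\left(-1\right) 92\right) + \frac{13 - 3}{-11 - 3} = 69 \left(-92\right) + \frac{1}{-14} \cdot 10 = -6348 - \frac{5}{7} = - \frac{44441}{7}$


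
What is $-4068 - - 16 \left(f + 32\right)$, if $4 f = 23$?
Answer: $-3464$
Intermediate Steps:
$f = \frac{23}{4}$ ($f = \frac{1}{4} \cdot 23 = \frac{23}{4} \approx 5.75$)
$-4068 - - 16 \left(f + 32\right) = -4068 - - 16 \left(\frac{23}{4} + 32\right) = -4068 - \left(-16\right) \frac{151}{4} = -4068 - -604 = -4068 + 604 = -3464$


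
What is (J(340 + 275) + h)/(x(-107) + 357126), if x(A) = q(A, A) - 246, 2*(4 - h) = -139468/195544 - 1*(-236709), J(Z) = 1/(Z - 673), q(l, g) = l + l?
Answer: -335568625237/1011286496408 ≈ -0.33182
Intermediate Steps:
q(l, g) = 2*l
J(Z) = 1/(-673 + Z)
h = -11571330219/97772 (h = 4 - (-139468/195544 - 1*(-236709))/2 = 4 - (-139468*1/195544 + 236709)/2 = 4 - (-34867/48886 + 236709)/2 = 4 - 1/2*11571721307/48886 = 4 - 11571721307/97772 = -11571330219/97772 ≈ -1.1835e+5)
x(A) = -246 + 2*A (x(A) = 2*A - 246 = -246 + 2*A)
(J(340 + 275) + h)/(x(-107) + 357126) = (1/(-673 + (340 + 275)) - 11571330219/97772)/((-246 + 2*(-107)) + 357126) = (1/(-673 + 615) - 11571330219/97772)/((-246 - 214) + 357126) = (1/(-58) - 11571330219/97772)/(-460 + 357126) = (-1/58 - 11571330219/97772)/356666 = -335568625237/2835388*1/356666 = -335568625237/1011286496408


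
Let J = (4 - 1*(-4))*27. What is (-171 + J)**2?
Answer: 2025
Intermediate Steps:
J = 216 (J = (4 + 4)*27 = 8*27 = 216)
(-171 + J)**2 = (-171 + 216)**2 = 45**2 = 2025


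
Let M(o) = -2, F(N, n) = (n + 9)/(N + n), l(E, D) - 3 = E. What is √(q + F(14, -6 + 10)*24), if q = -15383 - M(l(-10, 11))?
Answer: I*√138273/3 ≈ 123.95*I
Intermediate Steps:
l(E, D) = 3 + E
F(N, n) = (9 + n)/(N + n)
q = -15381 (q = -15383 - 1*(-2) = -15383 + 2 = -15381)
√(q + F(14, -6 + 10)*24) = √(-15381 + ((9 + (-6 + 10))/(14 + (-6 + 10)))*24) = √(-15381 + ((9 + 4)/(14 + 4))*24) = √(-15381 + (13/18)*24) = √(-15381 + 52/3) = √(-46091/3) = I*√138273/3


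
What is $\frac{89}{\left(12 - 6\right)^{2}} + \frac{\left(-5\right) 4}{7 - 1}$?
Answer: $- \frac{31}{36} \approx -0.86111$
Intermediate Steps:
$\frac{89}{\left(12 - 6\right)^{2}} + \frac{\left(-5\right) 4}{7 - 1} = \frac{89}{\left(12 - 6\right)^{2}} - \frac{20}{6} = \frac{89}{6^{2}} - \frac{10}{3} = \frac{89}{36} - \frac{10}{3} = - \frac{31}{36}$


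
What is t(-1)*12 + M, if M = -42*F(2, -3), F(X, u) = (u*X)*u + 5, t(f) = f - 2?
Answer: -1002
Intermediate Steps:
t(f) = -2 + f
F(X, u) = 5 + X*u² (F(X, u) = (X*u)*u + 5 = X*u² + 5 = 5 + X*u²)
M = -966 (M = -42*(5 + 2*(-3)²) = -42*(5 + 2*9) = -42*(5 + 18) = -42*23 = -966)
t(-1)*12 + M = (-2 - 1)*12 - 966 = -3*12 - 966 = -36 - 966 = -1002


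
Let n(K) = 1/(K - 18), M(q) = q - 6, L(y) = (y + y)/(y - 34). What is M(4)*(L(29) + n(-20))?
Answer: 2209/95 ≈ 23.253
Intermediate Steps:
L(y) = 2*y/(-34 + y) (L(y) = (2*y)/(-34 + y) = 2*y/(-34 + y))
M(q) = -6 + q
n(K) = 1/(-18 + K)
M(4)*(L(29) + n(-20)) = (-6 + 4)*(2*29/(-34 + 29) + 1/(-18 - 20)) = -2*(2*29/(-5) + 1/(-38)) = -2*(2*29*(-⅕) - 1/38) = -2*(-58/5 - 1/38) = -2*(-2209/190) = 2209/95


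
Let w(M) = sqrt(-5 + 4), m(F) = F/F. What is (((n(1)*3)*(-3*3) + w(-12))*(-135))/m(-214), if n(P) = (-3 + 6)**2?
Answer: 32805 - 135*I ≈ 32805.0 - 135.0*I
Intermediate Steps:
m(F) = 1
n(P) = 9 (n(P) = 3**2 = 9)
w(M) = I (w(M) = sqrt(-1) = I)
(((n(1)*3)*(-3*3) + w(-12))*(-135))/m(-214) = (((9*3)*(-3*3) + I)*(-135))/1 = ((27*(-9) + I)*(-135))*1 = ((-243 + I)*(-135))*1 = (32805 - 135*I)*1 = 32805 - 135*I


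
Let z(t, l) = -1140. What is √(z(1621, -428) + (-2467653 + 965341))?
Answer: 2*I*√375863 ≈ 1226.2*I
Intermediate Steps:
√(z(1621, -428) + (-2467653 + 965341)) = √(-1140 + (-2467653 + 965341)) = √(-1140 - 1502312) = √(-1503452) = 2*I*√375863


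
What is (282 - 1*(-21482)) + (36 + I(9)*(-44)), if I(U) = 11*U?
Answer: 17444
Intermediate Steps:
(282 - 1*(-21482)) + (36 + I(9)*(-44)) = (282 - 1*(-21482)) + (36 + (11*9)*(-44)) = (282 + 21482) + (36 + 99*(-44)) = 21764 + (36 - 4356) = 21764 - 4320 = 17444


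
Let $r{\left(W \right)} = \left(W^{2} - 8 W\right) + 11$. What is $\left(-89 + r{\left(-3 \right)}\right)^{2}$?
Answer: $2025$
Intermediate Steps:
$r{\left(W \right)} = 11 + W^{2} - 8 W$
$\left(-89 + r{\left(-3 \right)}\right)^{2} = \left(-89 + \left(11 + \left(-3\right)^{2} - -24\right)\right)^{2} = \left(-89 + \left(11 + 9 + 24\right)\right)^{2} = \left(-89 + 44\right)^{2} = \left(-45\right)^{2} = 2025$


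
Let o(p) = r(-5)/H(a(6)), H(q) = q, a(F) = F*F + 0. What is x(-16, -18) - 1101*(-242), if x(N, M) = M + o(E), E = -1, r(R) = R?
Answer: 9591259/36 ≈ 2.6642e+5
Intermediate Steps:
a(F) = F² (a(F) = F² + 0 = F²)
o(p) = -5/36 (o(p) = -5/(6²) = -5/36)
x(N, M) = -5/36 + M (x(N, M) = M - 5/36 = -5/36 + M)
x(-16, -18) - 1101*(-242) = (-5/36 - 18) - 1101*(-242) = -653/36 + 266442 = 9591259/36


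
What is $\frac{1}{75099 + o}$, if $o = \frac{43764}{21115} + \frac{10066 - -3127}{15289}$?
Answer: $\frac{322827235}{24244950199256} \approx 1.3315 \cdot 10^{-5}$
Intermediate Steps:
$o = \frac{947677991}{322827235}$ ($o = 43764 \cdot \frac{1}{21115} + \left(10066 + 3127\right) \frac{1}{15289} = \frac{43764}{21115} + 13193 \cdot \frac{1}{15289} = \frac{43764}{21115} + \frac{13193}{15289} = \frac{947677991}{322827235} \approx 2.9356$)
$\frac{1}{75099 + o} = \frac{1}{75099 + \frac{947677991}{322827235}} = \frac{1}{\frac{24244950199256}{322827235}} = \frac{322827235}{24244950199256}$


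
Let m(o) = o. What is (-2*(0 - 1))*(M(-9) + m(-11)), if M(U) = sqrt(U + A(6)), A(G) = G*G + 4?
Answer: -22 + 2*sqrt(31) ≈ -10.864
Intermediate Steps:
A(G) = 4 + G**2 (A(G) = G**2 + 4 = 4 + G**2)
M(U) = sqrt(40 + U) (M(U) = sqrt(U + (4 + 6**2)) = sqrt(U + (4 + 36)) = sqrt(U + 40) = sqrt(40 + U))
(-2*(0 - 1))*(M(-9) + m(-11)) = (-2*(0 - 1))*(sqrt(40 - 9) - 11) = (-2*(-1))*(sqrt(31) - 11) = 2*(-11 + sqrt(31)) = -22 + 2*sqrt(31)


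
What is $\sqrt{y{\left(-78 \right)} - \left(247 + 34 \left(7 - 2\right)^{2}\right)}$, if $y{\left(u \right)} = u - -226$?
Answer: $i \sqrt{949} \approx 30.806 i$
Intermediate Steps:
$y{\left(u \right)} = 226 + u$ ($y{\left(u \right)} = u + 226 = 226 + u$)
$\sqrt{y{\left(-78 \right)} - \left(247 + 34 \left(7 - 2\right)^{2}\right)} = \sqrt{\left(226 - 78\right) - \left(247 + 34 \left(7 - 2\right)^{2}\right)} = \sqrt{148 - \left(247 + 34 \cdot 5^{2}\right)} = \sqrt{148 - 1097} = \sqrt{-949} = i \sqrt{949}$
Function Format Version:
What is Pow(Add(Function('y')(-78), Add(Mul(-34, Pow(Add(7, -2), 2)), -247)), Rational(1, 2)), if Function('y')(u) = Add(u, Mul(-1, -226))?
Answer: Mul(I, Pow(949, Rational(1, 2))) ≈ Mul(30.806, I)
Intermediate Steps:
Function('y')(u) = Add(226, u) (Function('y')(u) = Add(u, 226) = Add(226, u))
Pow(Add(Function('y')(-78), Add(Mul(-34, Pow(Add(7, -2), 2)), -247)), Rational(1, 2)) = Pow(Add(Add(226, -78), Add(Mul(-34, Pow(Add(7, -2), 2)), -247)), Rational(1, 2)) = Pow(Add(148, Add(Mul(-34, Pow(5, 2)), -247)), Rational(1, 2)) = Pow(Add(148, Add(Mul(-34, 25), -247)), Rational(1, 2)) = Pow(Add(148, Add(-850, -247)), Rational(1, 2)) = Pow(Add(148, -1097), Rational(1, 2)) = Pow(-949, Rational(1, 2)) = Mul(I, Pow(949, Rational(1, 2)))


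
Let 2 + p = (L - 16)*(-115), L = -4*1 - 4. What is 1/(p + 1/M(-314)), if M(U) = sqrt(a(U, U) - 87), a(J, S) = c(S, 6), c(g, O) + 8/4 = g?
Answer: 1111474/3065445293 + I*sqrt(403)/3065445293 ≈ 0.00036258 + 6.5488e-9*I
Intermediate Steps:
c(g, O) = -2 + g
a(J, S) = -2 + S
M(U) = sqrt(-89 + U) (M(U) = sqrt((-2 + U) - 87) = sqrt(-89 + U))
L = -8 (L = -4 - 4 = -8)
p = 2758 (p = -2 + (-8 - 16)*(-115) = -2 - 24*(-115) = -2 + 2760 = 2758)
1/(p + 1/M(-314)) = 1/(2758 + 1/(sqrt(-89 - 314))) = 1/(2758 + 1/(sqrt(-403))) = 1/(2758 + 1/(I*sqrt(403))) = 1/(2758 - I*sqrt(403)/403)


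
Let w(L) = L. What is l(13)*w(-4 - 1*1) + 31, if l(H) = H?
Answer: -34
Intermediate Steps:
l(13)*w(-4 - 1*1) + 31 = 13*(-4 - 1*1) + 31 = 13*(-4 - 1) + 31 = 13*(-5) + 31 = -65 + 31 = -34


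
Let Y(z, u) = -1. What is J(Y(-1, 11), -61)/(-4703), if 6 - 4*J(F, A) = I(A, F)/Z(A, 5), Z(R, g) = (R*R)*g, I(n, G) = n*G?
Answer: -1829/5737660 ≈ -0.00031877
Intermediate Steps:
I(n, G) = G*n
Z(R, g) = g*R² (Z(R, g) = R²*g = g*R²)
J(F, A) = 3/2 - F/(20*A) (J(F, A) = 3/2 - F*A/(4*(5*A²)) = 3/2 - A*F*1/(5*A²)/4 = 3/2 - F/(20*A))
J(Y(-1, 11), -61)/(-4703) = ((1/20)*(-1*(-1) + 30*(-61))/(-61))/(-4703) = ((1/20)*(-1/61)*(1 - 1830))*(-1/4703) = ((1/20)*(-1/61)*(-1829))*(-1/4703) = (1829/1220)*(-1/4703) = -1829/5737660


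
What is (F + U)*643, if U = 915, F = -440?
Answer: 305425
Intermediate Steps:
(F + U)*643 = (-440 + 915)*643 = 475*643 = 305425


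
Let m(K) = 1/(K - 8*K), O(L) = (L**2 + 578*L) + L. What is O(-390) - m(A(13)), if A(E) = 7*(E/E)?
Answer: -3611789/49 ≈ -73710.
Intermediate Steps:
O(L) = L**2 + 579*L
A(E) = 7 (A(E) = 7*1 = 7)
m(K) = -1/(7*K) (m(K) = 1/(-7*K) = -1/(7*K))
O(-390) - m(A(13)) = -390*(579 - 390) - (-1)/(7*7) = -390*189 - (-1)/(7*7) = -73710 - 1*(-1/49) = -73710 + 1/49 = -3611789/49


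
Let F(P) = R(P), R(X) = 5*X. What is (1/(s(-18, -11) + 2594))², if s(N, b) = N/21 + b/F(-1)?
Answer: 1225/8251360569 ≈ 1.4846e-7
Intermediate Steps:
F(P) = 5*P
s(N, b) = -b/5 + N/21 (s(N, b) = N/21 + b/((5*(-1))) = N*(1/21) + b/(-5) = N/21 + b*(-⅕) = N/21 - b/5 = -b/5 + N/21)
(1/(s(-18, -11) + 2594))² = (1/((-⅕*(-11) + (1/21)*(-18)) + 2594))² = (1/((11/5 - 6/7) + 2594))² = (1/(47/35 + 2594))² = (1/(90837/35))² = (35/90837)² = 1225/8251360569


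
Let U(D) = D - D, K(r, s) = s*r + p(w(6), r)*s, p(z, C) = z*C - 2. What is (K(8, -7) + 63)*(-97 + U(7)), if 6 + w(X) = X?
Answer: -2037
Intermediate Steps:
w(X) = -6 + X
p(z, C) = -2 + C*z (p(z, C) = C*z - 2 = -2 + C*z)
K(r, s) = -2*s + r*s (K(r, s) = s*r + (-2 + r*(-6 + 6))*s = r*s + (-2 + r*0)*s = r*s + (-2 + 0)*s = r*s - 2*s = -2*s + r*s)
U(D) = 0
(K(8, -7) + 63)*(-97 + U(7)) = (-7*(-2 + 8) + 63)*(-97 + 0) = (-7*6 + 63)*(-97) = (-42 + 63)*(-97) = 21*(-97) = -2037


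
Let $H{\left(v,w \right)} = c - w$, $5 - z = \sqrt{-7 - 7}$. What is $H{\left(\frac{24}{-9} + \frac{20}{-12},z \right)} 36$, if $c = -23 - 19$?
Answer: $-1692 + 36 i \sqrt{14} \approx -1692.0 + 134.7 i$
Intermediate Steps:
$c = -42$
$z = 5 - i \sqrt{14}$ ($z = 5 - \sqrt{-7 - 7} = 5 - \sqrt{-14} = 5 - i \sqrt{14} \approx 5.0 - 3.7417 i$)
$H{\left(v,w \right)} = -42 - w$
$H{\left(\frac{24}{-9} + \frac{20}{-12},z \right)} 36 = \left(-42 - \left(5 - i \sqrt{14}\right)\right) 36 = \left(-47 + i \sqrt{14}\right) 36 = -1692 + 36 i \sqrt{14}$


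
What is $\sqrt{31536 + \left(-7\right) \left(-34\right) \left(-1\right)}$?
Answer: $\sqrt{31298} \approx 176.91$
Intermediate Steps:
$\sqrt{31536 + \left(-7\right) \left(-34\right) \left(-1\right)} = \sqrt{31536 + 238 \left(-1\right)} = \sqrt{31536 - 238} = \sqrt{31298}$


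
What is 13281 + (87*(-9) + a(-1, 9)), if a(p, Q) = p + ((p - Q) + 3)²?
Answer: 12546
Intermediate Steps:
a(p, Q) = p + (3 + p - Q)²
13281 + (87*(-9) + a(-1, 9)) = 13281 + (87*(-9) + (-1 + (3 - 1 - 1*9)²)) = 13281 + (-783 + (-1 + (3 - 1 - 9)²)) = 13281 + (-783 + (-1 + (-7)²)) = 13281 + (-783 + (-1 + 49)) = 13281 + (-783 + 48) = 13281 - 735 = 12546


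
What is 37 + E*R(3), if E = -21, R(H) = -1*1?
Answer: 58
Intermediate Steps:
R(H) = -1
37 + E*R(3) = 37 - 21*(-1) = 37 + 21 = 58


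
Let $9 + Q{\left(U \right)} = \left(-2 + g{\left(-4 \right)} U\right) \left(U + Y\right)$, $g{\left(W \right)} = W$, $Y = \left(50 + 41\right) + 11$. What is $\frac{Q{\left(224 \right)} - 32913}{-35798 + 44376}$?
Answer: $- \frac{162835}{4289} \approx -37.966$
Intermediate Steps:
$Y = 102$ ($Y = 91 + 11 = 102$)
$Q{\left(U \right)} = -9 + \left(-2 - 4 U\right) \left(102 + U\right)$ ($Q{\left(U \right)} = -9 + \left(-2 - 4 U\right) \left(U + 102\right) = -9 + \left(-2 - 4 U\right) \left(102 + U\right)$)
$\frac{Q{\left(224 \right)} - 32913}{-35798 + 44376} = \frac{\left(-213 - 91840 - 4 \cdot 224^{2}\right) - 32913}{-35798 + 44376} = \frac{\left(-213 - 91840 - 200704\right) - 32913}{8578} = \left(\left(-213 - 91840 - 200704\right) - 32913\right) \frac{1}{8578} = \left(-292757 - 32913\right) \frac{1}{8578} = \left(-325670\right) \frac{1}{8578} = - \frac{162835}{4289}$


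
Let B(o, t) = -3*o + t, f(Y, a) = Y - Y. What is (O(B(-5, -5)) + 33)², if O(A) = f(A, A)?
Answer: 1089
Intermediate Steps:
f(Y, a) = 0
B(o, t) = t - 3*o
O(A) = 0
(O(B(-5, -5)) + 33)² = (0 + 33)² = 33² = 1089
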